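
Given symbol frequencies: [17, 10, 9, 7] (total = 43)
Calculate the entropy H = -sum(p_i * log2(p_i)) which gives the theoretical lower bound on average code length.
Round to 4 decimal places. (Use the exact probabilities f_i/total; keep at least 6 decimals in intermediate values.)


Per-symbol terms -p_i * log2(p_i) with p_i = f_i/43:
  p = 17/43 = 0.395349: log2(p) = -1.338802, -p*log2(p) = 0.529294
  p = 10/43 = 0.232558: log2(p) = -2.104337, -p*log2(p) = 0.489381
  p = 9/43 = 0.209302: log2(p) = -2.256340, -p*log2(p) = 0.472257
  p = 7/43 = 0.162791: log2(p) = -2.618910, -p*log2(p) = 0.426334
H = 0.529294 + 0.489381 + 0.472257 + 0.426334 = 1.917266

H = 1.9173 bits/symbol


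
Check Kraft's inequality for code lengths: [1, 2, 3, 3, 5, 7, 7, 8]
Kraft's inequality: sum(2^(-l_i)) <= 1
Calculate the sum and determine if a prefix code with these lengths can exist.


Sum = 2^(-1) + 2^(-2) + 2^(-3) + 2^(-3) + 2^(-5) + 2^(-7) + 2^(-7) + 2^(-8)
    = 0.5 + 0.25 + 0.125 + 0.125 + 0.03125 + 0.0078125 + 0.0078125 + 0.00390625
    = 269/256 = 1.05078125
Since 1.05078125 > 1, Kraft's inequality is NOT satisfied.
A prefix code with these lengths CANNOT exist.

Kraft sum = 1.05078125. Not satisfied.


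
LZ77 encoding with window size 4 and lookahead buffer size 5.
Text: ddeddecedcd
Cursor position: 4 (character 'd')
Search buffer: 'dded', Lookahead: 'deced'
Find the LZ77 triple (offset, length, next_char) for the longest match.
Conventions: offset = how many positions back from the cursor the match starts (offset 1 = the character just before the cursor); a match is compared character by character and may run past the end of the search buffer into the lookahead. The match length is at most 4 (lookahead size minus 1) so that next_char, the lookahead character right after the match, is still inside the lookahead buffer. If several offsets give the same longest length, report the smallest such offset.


Try each offset into the search buffer:
  offset=1 (pos 3, char 'd'): match length 1
  offset=2 (pos 2, char 'e'): match length 0
  offset=3 (pos 1, char 'd'): match length 2
  offset=4 (pos 0, char 'd'): match length 1
Longest match has length 2 at offset 3.
next_char = character at position 4 + 2 = 6 -> 'c'

Best match: offset=3, length=2 (matching 'de' starting at position 1)
LZ77 triple: (3, 2, 'c')


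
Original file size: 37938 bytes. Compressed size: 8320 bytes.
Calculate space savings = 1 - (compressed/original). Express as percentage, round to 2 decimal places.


ratio = compressed/original = 8320/37938 = 0.219305
savings = 1 - ratio = 1 - 0.219305 = 0.780695
as a percentage: 0.780695 * 100 = 78.07%

Space savings = 1 - 8320/37938 = 78.07%


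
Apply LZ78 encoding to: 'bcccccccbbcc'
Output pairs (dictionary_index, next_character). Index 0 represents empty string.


LZ78 encoding steps:
Dictionary: {0: ''}
Step 1: w='' (idx 0), next='b' -> output (0, 'b'), add 'b' as idx 1
Step 2: w='' (idx 0), next='c' -> output (0, 'c'), add 'c' as idx 2
Step 3: w='c' (idx 2), next='c' -> output (2, 'c'), add 'cc' as idx 3
Step 4: w='cc' (idx 3), next='c' -> output (3, 'c'), add 'ccc' as idx 4
Step 5: w='c' (idx 2), next='b' -> output (2, 'b'), add 'cb' as idx 5
Step 6: w='b' (idx 1), next='c' -> output (1, 'c'), add 'bc' as idx 6
Step 7: w='c' (idx 2), end of input -> output (2, '')


Encoded: [(0, 'b'), (0, 'c'), (2, 'c'), (3, 'c'), (2, 'b'), (1, 'c'), (2, '')]


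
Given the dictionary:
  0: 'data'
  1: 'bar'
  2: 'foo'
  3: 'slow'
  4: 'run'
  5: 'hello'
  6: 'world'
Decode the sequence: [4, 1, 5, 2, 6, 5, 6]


Look up each index in the dictionary:
  4 -> 'run'
  1 -> 'bar'
  5 -> 'hello'
  2 -> 'foo'
  6 -> 'world'
  5 -> 'hello'
  6 -> 'world'

Decoded: "run bar hello foo world hello world"


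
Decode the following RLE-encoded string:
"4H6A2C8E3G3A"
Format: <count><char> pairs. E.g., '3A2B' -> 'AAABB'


Expanding each <count><char> pair:
  4H -> 'HHHH'
  6A -> 'AAAAAA'
  2C -> 'CC'
  8E -> 'EEEEEEEE'
  3G -> 'GGG'
  3A -> 'AAA'

Decoded = HHHHAAAAAACCEEEEEEEEGGGAAA


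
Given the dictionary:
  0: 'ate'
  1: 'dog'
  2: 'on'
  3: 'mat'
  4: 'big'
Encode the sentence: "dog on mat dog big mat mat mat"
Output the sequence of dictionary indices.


Look up each word in the dictionary:
  'dog' -> 1
  'on' -> 2
  'mat' -> 3
  'dog' -> 1
  'big' -> 4
  'mat' -> 3
  'mat' -> 3
  'mat' -> 3

Encoded: [1, 2, 3, 1, 4, 3, 3, 3]


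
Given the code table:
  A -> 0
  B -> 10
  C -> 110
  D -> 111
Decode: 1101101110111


Decoding:
110 -> C
110 -> C
111 -> D
0 -> A
111 -> D


Result: CCDAD


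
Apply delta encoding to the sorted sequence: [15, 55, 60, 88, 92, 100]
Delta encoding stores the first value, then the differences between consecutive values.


First value: 15
Deltas:
  55 - 15 = 40
  60 - 55 = 5
  88 - 60 = 28
  92 - 88 = 4
  100 - 92 = 8


Delta encoded: [15, 40, 5, 28, 4, 8]


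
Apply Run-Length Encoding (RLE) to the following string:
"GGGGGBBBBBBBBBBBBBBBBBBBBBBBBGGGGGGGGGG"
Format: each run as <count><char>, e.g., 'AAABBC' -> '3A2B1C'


Scanning runs left to right:
  i=0: run of 'G' x 5 -> '5G'
  i=5: run of 'B' x 24 -> '24B'
  i=29: run of 'G' x 10 -> '10G'

RLE = 5G24B10G


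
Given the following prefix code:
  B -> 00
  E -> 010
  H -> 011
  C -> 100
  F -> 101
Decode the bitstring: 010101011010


Decoding step by step:
Bits 010 -> E
Bits 101 -> F
Bits 011 -> H
Bits 010 -> E


Decoded message: EFHE


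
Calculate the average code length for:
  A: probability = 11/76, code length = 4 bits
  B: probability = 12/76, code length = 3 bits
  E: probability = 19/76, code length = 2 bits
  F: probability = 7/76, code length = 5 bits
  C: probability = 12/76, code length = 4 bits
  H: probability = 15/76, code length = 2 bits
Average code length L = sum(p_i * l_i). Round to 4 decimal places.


Weighted contributions p_i * l_i:
  A: (11/76) * 4 = 44/76
  B: (12/76) * 3 = 36/76
  E: (19/76) * 2 = 38/76
  F: (7/76) * 5 = 35/76
  C: (12/76) * 4 = 48/76
  H: (15/76) * 2 = 30/76
Sum = (44 + 36 + 38 + 35 + 48 + 30)/76 = 231/76

L = 231/76 = 3.0395 bits/symbol


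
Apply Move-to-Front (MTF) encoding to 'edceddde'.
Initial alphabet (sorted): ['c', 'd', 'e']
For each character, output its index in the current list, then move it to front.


MTF encoding:
'e': index 2 in ['c', 'd', 'e'] -> ['e', 'c', 'd']
'd': index 2 in ['e', 'c', 'd'] -> ['d', 'e', 'c']
'c': index 2 in ['d', 'e', 'c'] -> ['c', 'd', 'e']
'e': index 2 in ['c', 'd', 'e'] -> ['e', 'c', 'd']
'd': index 2 in ['e', 'c', 'd'] -> ['d', 'e', 'c']
'd': index 0 in ['d', 'e', 'c'] -> ['d', 'e', 'c']
'd': index 0 in ['d', 'e', 'c'] -> ['d', 'e', 'c']
'e': index 1 in ['d', 'e', 'c'] -> ['e', 'd', 'c']


Output: [2, 2, 2, 2, 2, 0, 0, 1]


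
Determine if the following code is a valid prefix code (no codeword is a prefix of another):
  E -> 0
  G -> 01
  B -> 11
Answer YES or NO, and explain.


Checking each pair (does one codeword prefix another?):
  E='0' vs G='01': prefix -- VIOLATION

NO -- this is NOT a valid prefix code. E (0) is a prefix of G (01).


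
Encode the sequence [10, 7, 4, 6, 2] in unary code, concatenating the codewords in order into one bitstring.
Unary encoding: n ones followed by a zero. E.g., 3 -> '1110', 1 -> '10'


Encode each number as n ones followed by a terminating 0:
  10 -> 11111111110 (11 bits)
  7 -> 11111110 (8 bits)
  4 -> 11110 (5 bits)
  6 -> 1111110 (7 bits)
  2 -> 110 (3 bits)
Total length = 11 + 8 + 5 + 7 + 3 = 34 bits.

Unary([10, 7, 4, 6, 2]) = 1111111111011111110111101111110110 (34 bits)


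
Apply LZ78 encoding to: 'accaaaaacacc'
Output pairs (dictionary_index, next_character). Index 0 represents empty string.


LZ78 encoding steps:
Dictionary: {0: ''}
Step 1: w='' (idx 0), next='a' -> output (0, 'a'), add 'a' as idx 1
Step 2: w='' (idx 0), next='c' -> output (0, 'c'), add 'c' as idx 2
Step 3: w='c' (idx 2), next='a' -> output (2, 'a'), add 'ca' as idx 3
Step 4: w='a' (idx 1), next='a' -> output (1, 'a'), add 'aa' as idx 4
Step 5: w='aa' (idx 4), next='c' -> output (4, 'c'), add 'aac' as idx 5
Step 6: w='a' (idx 1), next='c' -> output (1, 'c'), add 'ac' as idx 6
Step 7: w='c' (idx 2), end of input -> output (2, '')


Encoded: [(0, 'a'), (0, 'c'), (2, 'a'), (1, 'a'), (4, 'c'), (1, 'c'), (2, '')]


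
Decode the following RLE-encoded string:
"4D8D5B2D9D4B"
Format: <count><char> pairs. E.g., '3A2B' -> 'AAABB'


Expanding each <count><char> pair:
  4D -> 'DDDD'
  8D -> 'DDDDDDDD'
  5B -> 'BBBBB'
  2D -> 'DD'
  9D -> 'DDDDDDDDD'
  4B -> 'BBBB'

Decoded = DDDDDDDDDDDDBBBBBDDDDDDDDDDDBBBB


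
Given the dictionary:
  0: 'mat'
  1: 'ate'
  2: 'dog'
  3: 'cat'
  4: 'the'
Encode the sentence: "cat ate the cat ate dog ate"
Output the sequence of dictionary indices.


Look up each word in the dictionary:
  'cat' -> 3
  'ate' -> 1
  'the' -> 4
  'cat' -> 3
  'ate' -> 1
  'dog' -> 2
  'ate' -> 1

Encoded: [3, 1, 4, 3, 1, 2, 1]


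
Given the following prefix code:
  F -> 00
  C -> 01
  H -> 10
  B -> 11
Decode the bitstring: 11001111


Decoding step by step:
Bits 11 -> B
Bits 00 -> F
Bits 11 -> B
Bits 11 -> B


Decoded message: BFBB


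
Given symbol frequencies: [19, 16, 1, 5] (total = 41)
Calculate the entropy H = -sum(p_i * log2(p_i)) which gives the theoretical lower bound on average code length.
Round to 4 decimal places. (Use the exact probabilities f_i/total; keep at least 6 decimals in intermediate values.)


Per-symbol terms -p_i * log2(p_i) with p_i = f_i/41:
  p = 19/41 = 0.463415: log2(p) = -1.109624, -p*log2(p) = 0.514216
  p = 16/41 = 0.390244: log2(p) = -1.357552, -p*log2(p) = 0.529776
  p = 1/41 = 0.024390: log2(p) = -5.357552, -p*log2(p) = 0.130672
  p = 5/41 = 0.121951: log2(p) = -3.035624, -p*log2(p) = 0.370198
H = 0.514216 + 0.529776 + 0.130672 + 0.370198 = 1.544862

H = 1.5449 bits/symbol


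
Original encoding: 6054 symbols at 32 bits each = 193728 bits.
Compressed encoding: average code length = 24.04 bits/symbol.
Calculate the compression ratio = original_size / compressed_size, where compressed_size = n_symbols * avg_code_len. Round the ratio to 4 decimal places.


original_size = n_symbols * orig_bits = 6054 * 32 = 193728 bits
compressed_size = n_symbols * avg_code_len = 6054 * 24.04 = 145538.16 bits
ratio = original_size / compressed_size = 193728 / 145538.16 = 1.3311

Compression ratio = 1.3311


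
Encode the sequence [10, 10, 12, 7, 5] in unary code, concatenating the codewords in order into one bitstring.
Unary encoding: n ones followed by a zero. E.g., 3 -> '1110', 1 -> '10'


Encode each number as n ones followed by a terminating 0:
  10 -> 11111111110 (11 bits)
  10 -> 11111111110 (11 bits)
  12 -> 1111111111110 (13 bits)
  7 -> 11111110 (8 bits)
  5 -> 111110 (6 bits)
Total length = 11 + 11 + 13 + 8 + 6 = 49 bits.

Unary([10, 10, 12, 7, 5]) = 1111111111011111111110111111111111011111110111110 (49 bits)


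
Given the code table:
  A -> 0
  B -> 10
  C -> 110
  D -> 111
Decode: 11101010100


Decoding:
111 -> D
0 -> A
10 -> B
10 -> B
10 -> B
0 -> A


Result: DABBBA


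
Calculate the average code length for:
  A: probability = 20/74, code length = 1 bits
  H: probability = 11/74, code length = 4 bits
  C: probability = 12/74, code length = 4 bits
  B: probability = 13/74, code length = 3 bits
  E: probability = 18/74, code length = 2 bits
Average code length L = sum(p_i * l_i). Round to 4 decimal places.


Weighted contributions p_i * l_i:
  A: (20/74) * 1 = 20/74
  H: (11/74) * 4 = 44/74
  C: (12/74) * 4 = 48/74
  B: (13/74) * 3 = 39/74
  E: (18/74) * 2 = 36/74
Sum = (20 + 44 + 48 + 39 + 36)/74 = 187/74

L = 187/74 = 2.5270 bits/symbol


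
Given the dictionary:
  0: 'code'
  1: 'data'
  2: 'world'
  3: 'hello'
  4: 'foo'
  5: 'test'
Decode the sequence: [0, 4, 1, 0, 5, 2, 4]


Look up each index in the dictionary:
  0 -> 'code'
  4 -> 'foo'
  1 -> 'data'
  0 -> 'code'
  5 -> 'test'
  2 -> 'world'
  4 -> 'foo'

Decoded: "code foo data code test world foo"


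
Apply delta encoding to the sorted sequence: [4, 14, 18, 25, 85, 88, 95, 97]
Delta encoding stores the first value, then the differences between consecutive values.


First value: 4
Deltas:
  14 - 4 = 10
  18 - 14 = 4
  25 - 18 = 7
  85 - 25 = 60
  88 - 85 = 3
  95 - 88 = 7
  97 - 95 = 2


Delta encoded: [4, 10, 4, 7, 60, 3, 7, 2]


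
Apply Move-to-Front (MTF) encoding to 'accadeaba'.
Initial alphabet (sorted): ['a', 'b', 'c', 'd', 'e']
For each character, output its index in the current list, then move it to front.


MTF encoding:
'a': index 0 in ['a', 'b', 'c', 'd', 'e'] -> ['a', 'b', 'c', 'd', 'e']
'c': index 2 in ['a', 'b', 'c', 'd', 'e'] -> ['c', 'a', 'b', 'd', 'e']
'c': index 0 in ['c', 'a', 'b', 'd', 'e'] -> ['c', 'a', 'b', 'd', 'e']
'a': index 1 in ['c', 'a', 'b', 'd', 'e'] -> ['a', 'c', 'b', 'd', 'e']
'd': index 3 in ['a', 'c', 'b', 'd', 'e'] -> ['d', 'a', 'c', 'b', 'e']
'e': index 4 in ['d', 'a', 'c', 'b', 'e'] -> ['e', 'd', 'a', 'c', 'b']
'a': index 2 in ['e', 'd', 'a', 'c', 'b'] -> ['a', 'e', 'd', 'c', 'b']
'b': index 4 in ['a', 'e', 'd', 'c', 'b'] -> ['b', 'a', 'e', 'd', 'c']
'a': index 1 in ['b', 'a', 'e', 'd', 'c'] -> ['a', 'b', 'e', 'd', 'c']


Output: [0, 2, 0, 1, 3, 4, 2, 4, 1]


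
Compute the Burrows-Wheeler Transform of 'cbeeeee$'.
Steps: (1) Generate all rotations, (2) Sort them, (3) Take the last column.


Rotations (sorted):
  0: $cbeeeee -> last char: e
  1: beeeee$c -> last char: c
  2: cbeeeee$ -> last char: $
  3: e$cbeeee -> last char: e
  4: ee$cbeee -> last char: e
  5: eee$cbee -> last char: e
  6: eeee$cbe -> last char: e
  7: eeeee$cb -> last char: b


BWT = ec$eeeeb


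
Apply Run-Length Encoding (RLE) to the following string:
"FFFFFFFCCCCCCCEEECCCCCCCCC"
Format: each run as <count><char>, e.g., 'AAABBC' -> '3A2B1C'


Scanning runs left to right:
  i=0: run of 'F' x 7 -> '7F'
  i=7: run of 'C' x 7 -> '7C'
  i=14: run of 'E' x 3 -> '3E'
  i=17: run of 'C' x 9 -> '9C'

RLE = 7F7C3E9C


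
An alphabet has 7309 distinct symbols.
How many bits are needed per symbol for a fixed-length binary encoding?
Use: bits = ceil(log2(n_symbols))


log2(7309) = 12.8355
Bracket: 2^12 = 4096 < 7309 <= 2^13 = 8192
So ceil(log2(7309)) = 13

bits = ceil(log2(7309)) = ceil(12.8355) = 13 bits


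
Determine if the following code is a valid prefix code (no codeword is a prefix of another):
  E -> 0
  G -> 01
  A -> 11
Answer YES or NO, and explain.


Checking each pair (does one codeword prefix another?):
  E='0' vs G='01': prefix -- VIOLATION

NO -- this is NOT a valid prefix code. E (0) is a prefix of G (01).


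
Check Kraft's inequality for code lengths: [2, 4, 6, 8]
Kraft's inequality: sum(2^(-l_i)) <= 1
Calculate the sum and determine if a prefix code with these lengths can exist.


Sum = 2^(-2) + 2^(-4) + 2^(-6) + 2^(-8)
    = 0.25 + 0.0625 + 0.015625 + 0.00390625
    = 85/256 = 0.33203125
Since 0.33203125 <= 1, Kraft's inequality IS satisfied.
A prefix code with these lengths CAN exist.

Kraft sum = 0.33203125. Satisfied.


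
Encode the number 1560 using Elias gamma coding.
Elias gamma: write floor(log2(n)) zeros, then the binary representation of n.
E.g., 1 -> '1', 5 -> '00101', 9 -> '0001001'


num_bits = floor(log2(1560)) + 1 = 11
leading_zeros = num_bits - 1 = 10
binary(1560) = 11000011000

Elias gamma(1560) = '0000000000' + '11000011000' = 000000000011000011000 (21 bits)


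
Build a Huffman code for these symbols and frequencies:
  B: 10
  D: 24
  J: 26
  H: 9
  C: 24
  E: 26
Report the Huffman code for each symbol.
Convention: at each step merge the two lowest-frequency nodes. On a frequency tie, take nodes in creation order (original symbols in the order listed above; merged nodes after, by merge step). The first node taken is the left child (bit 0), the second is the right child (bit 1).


Huffman tree construction:
Step 1: Merge H(9) + B(10) = 19
Step 2: Merge (H+B)(19) + D(24) = 43
Step 3: Merge C(24) + J(26) = 50
Step 4: Merge E(26) + ((H+B)+D)(43) = 69
Step 5: Merge (C+J)(50) + (E+((H+B)+D))(69) = 119
Read each symbol's code off the tree from the root (left child = 0, right child = 1).

Codes:
  B: 1101 (length 4)
  D: 111 (length 3)
  J: 01 (length 2)
  H: 1100 (length 4)
  C: 00 (length 2)
  E: 10 (length 2)
Average code length: 300/119 = 2.5210 bits/symbol


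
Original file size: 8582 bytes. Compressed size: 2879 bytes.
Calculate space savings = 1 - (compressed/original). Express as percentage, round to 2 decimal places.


ratio = compressed/original = 2879/8582 = 0.33547
savings = 1 - ratio = 1 - 0.33547 = 0.66453
as a percentage: 0.66453 * 100 = 66.45%

Space savings = 1 - 2879/8582 = 66.45%


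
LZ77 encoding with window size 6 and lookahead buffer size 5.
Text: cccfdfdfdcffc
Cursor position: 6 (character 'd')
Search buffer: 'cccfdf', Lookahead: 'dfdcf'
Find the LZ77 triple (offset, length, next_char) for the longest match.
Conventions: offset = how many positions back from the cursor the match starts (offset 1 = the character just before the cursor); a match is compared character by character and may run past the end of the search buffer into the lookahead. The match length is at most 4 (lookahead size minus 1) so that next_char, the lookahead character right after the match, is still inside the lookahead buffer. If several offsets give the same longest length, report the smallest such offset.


Try each offset into the search buffer:
  offset=1 (pos 5, char 'f'): match length 0
  offset=2 (pos 4, char 'd'): match length 3
  offset=3 (pos 3, char 'f'): match length 0
  offset=4 (pos 2, char 'c'): match length 0
  offset=5 (pos 1, char 'c'): match length 0
  offset=6 (pos 0, char 'c'): match length 0
Longest match has length 3 at offset 2.
next_char = character at position 6 + 3 = 9 -> 'c'

Best match: offset=2, length=3 (matching 'dfd' starting at position 4)
LZ77 triple: (2, 3, 'c')


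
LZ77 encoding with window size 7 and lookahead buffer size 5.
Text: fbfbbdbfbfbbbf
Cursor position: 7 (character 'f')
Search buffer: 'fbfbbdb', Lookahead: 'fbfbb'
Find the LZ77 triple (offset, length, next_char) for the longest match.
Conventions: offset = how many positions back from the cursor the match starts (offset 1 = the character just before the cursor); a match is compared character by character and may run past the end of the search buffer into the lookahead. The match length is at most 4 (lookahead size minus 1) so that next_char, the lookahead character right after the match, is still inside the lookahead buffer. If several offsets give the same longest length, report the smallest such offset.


Try each offset into the search buffer:
  offset=1 (pos 6, char 'b'): match length 0
  offset=2 (pos 5, char 'd'): match length 0
  offset=3 (pos 4, char 'b'): match length 0
  offset=4 (pos 3, char 'b'): match length 0
  offset=5 (pos 2, char 'f'): match length 2
  offset=6 (pos 1, char 'b'): match length 0
  offset=7 (pos 0, char 'f'): match length 4
Longest match has length 4 at offset 7.
next_char = character at position 7 + 4 = 11 -> 'b'

Best match: offset=7, length=4 (matching 'fbfb' starting at position 0)
LZ77 triple: (7, 4, 'b')


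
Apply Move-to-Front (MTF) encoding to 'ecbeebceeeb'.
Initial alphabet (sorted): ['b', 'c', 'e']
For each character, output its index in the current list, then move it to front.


MTF encoding:
'e': index 2 in ['b', 'c', 'e'] -> ['e', 'b', 'c']
'c': index 2 in ['e', 'b', 'c'] -> ['c', 'e', 'b']
'b': index 2 in ['c', 'e', 'b'] -> ['b', 'c', 'e']
'e': index 2 in ['b', 'c', 'e'] -> ['e', 'b', 'c']
'e': index 0 in ['e', 'b', 'c'] -> ['e', 'b', 'c']
'b': index 1 in ['e', 'b', 'c'] -> ['b', 'e', 'c']
'c': index 2 in ['b', 'e', 'c'] -> ['c', 'b', 'e']
'e': index 2 in ['c', 'b', 'e'] -> ['e', 'c', 'b']
'e': index 0 in ['e', 'c', 'b'] -> ['e', 'c', 'b']
'e': index 0 in ['e', 'c', 'b'] -> ['e', 'c', 'b']
'b': index 2 in ['e', 'c', 'b'] -> ['b', 'e', 'c']


Output: [2, 2, 2, 2, 0, 1, 2, 2, 0, 0, 2]


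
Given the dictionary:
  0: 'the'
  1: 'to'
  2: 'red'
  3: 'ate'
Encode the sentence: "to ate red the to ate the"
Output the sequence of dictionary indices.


Look up each word in the dictionary:
  'to' -> 1
  'ate' -> 3
  'red' -> 2
  'the' -> 0
  'to' -> 1
  'ate' -> 3
  'the' -> 0

Encoded: [1, 3, 2, 0, 1, 3, 0]


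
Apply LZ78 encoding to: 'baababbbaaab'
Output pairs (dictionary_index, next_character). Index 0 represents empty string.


LZ78 encoding steps:
Dictionary: {0: ''}
Step 1: w='' (idx 0), next='b' -> output (0, 'b'), add 'b' as idx 1
Step 2: w='' (idx 0), next='a' -> output (0, 'a'), add 'a' as idx 2
Step 3: w='a' (idx 2), next='b' -> output (2, 'b'), add 'ab' as idx 3
Step 4: w='ab' (idx 3), next='b' -> output (3, 'b'), add 'abb' as idx 4
Step 5: w='b' (idx 1), next='a' -> output (1, 'a'), add 'ba' as idx 5
Step 6: w='a' (idx 2), next='a' -> output (2, 'a'), add 'aa' as idx 6
Step 7: w='b' (idx 1), end of input -> output (1, '')


Encoded: [(0, 'b'), (0, 'a'), (2, 'b'), (3, 'b'), (1, 'a'), (2, 'a'), (1, '')]


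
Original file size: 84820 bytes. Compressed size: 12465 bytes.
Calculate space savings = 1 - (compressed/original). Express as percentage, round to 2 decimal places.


ratio = compressed/original = 12465/84820 = 0.146958
savings = 1 - ratio = 1 - 0.146958 = 0.853042
as a percentage: 0.853042 * 100 = 85.3%

Space savings = 1 - 12465/84820 = 85.3%


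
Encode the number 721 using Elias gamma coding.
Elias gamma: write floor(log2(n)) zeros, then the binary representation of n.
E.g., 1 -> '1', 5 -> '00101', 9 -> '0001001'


num_bits = floor(log2(721)) + 1 = 10
leading_zeros = num_bits - 1 = 9
binary(721) = 1011010001

Elias gamma(721) = '000000000' + '1011010001' = 0000000001011010001 (19 bits)


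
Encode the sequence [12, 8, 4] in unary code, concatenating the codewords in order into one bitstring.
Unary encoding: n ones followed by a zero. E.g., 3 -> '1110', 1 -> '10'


Encode each number as n ones followed by a terminating 0:
  12 -> 1111111111110 (13 bits)
  8 -> 111111110 (9 bits)
  4 -> 11110 (5 bits)
Total length = 13 + 9 + 5 = 27 bits.

Unary([12, 8, 4]) = 111111111111011111111011110 (27 bits)


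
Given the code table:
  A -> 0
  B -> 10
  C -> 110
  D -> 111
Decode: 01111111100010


Decoding:
0 -> A
111 -> D
111 -> D
110 -> C
0 -> A
0 -> A
10 -> B


Result: ADDCAAB


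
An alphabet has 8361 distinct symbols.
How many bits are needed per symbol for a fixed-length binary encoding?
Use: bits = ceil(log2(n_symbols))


log2(8361) = 13.0295
Bracket: 2^13 = 8192 < 8361 <= 2^14 = 16384
So ceil(log2(8361)) = 14

bits = ceil(log2(8361)) = ceil(13.0295) = 14 bits


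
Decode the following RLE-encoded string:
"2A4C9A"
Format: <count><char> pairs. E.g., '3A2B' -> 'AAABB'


Expanding each <count><char> pair:
  2A -> 'AA'
  4C -> 'CCCC'
  9A -> 'AAAAAAAAA'

Decoded = AACCCCAAAAAAAAA


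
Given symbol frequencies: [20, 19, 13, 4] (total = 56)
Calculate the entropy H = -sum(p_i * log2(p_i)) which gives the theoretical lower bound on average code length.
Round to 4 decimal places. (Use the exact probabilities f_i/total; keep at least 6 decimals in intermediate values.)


Per-symbol terms -p_i * log2(p_i) with p_i = f_i/56:
  p = 20/56 = 0.357143: log2(p) = -1.485427, -p*log2(p) = 0.530510
  p = 19/56 = 0.339286: log2(p) = -1.559427, -p*log2(p) = 0.529091
  p = 13/56 = 0.232143: log2(p) = -2.106915, -p*log2(p) = 0.489105
  p = 4/56 = 0.071429: log2(p) = -3.807355, -p*log2(p) = 0.271954
H = 0.530510 + 0.529091 + 0.489105 + 0.271954 = 1.820660

H = 1.8207 bits/symbol


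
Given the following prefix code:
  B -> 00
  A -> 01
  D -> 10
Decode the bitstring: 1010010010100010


Decoding step by step:
Bits 10 -> D
Bits 10 -> D
Bits 01 -> A
Bits 00 -> B
Bits 10 -> D
Bits 10 -> D
Bits 00 -> B
Bits 10 -> D


Decoded message: DDABDDBD


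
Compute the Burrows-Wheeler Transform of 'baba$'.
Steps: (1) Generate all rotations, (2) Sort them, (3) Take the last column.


Rotations (sorted):
  0: $baba -> last char: a
  1: a$bab -> last char: b
  2: aba$b -> last char: b
  3: ba$ba -> last char: a
  4: baba$ -> last char: $


BWT = abba$


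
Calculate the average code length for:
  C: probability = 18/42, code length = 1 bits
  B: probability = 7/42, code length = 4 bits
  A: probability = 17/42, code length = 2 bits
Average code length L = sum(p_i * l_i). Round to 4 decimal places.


Weighted contributions p_i * l_i:
  C: (18/42) * 1 = 18/42
  B: (7/42) * 4 = 28/42
  A: (17/42) * 2 = 34/42
Sum = (18 + 28 + 34)/42 = 80/42

L = 80/42 = 1.9048 bits/symbol


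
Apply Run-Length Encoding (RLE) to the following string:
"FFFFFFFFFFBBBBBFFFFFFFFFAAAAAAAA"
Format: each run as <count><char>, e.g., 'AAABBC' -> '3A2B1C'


Scanning runs left to right:
  i=0: run of 'F' x 10 -> '10F'
  i=10: run of 'B' x 5 -> '5B'
  i=15: run of 'F' x 9 -> '9F'
  i=24: run of 'A' x 8 -> '8A'

RLE = 10F5B9F8A


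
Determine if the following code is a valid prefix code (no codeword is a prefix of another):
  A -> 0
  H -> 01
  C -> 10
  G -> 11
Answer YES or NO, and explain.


Checking each pair (does one codeword prefix another?):
  A='0' vs H='01': prefix -- VIOLATION

NO -- this is NOT a valid prefix code. A (0) is a prefix of H (01).


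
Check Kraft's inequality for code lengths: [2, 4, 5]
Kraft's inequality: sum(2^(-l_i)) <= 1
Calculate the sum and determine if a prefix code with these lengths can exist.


Sum = 2^(-2) + 2^(-4) + 2^(-5)
    = 0.25 + 0.0625 + 0.03125
    = 11/32 = 0.34375
Since 0.34375 <= 1, Kraft's inequality IS satisfied.
A prefix code with these lengths CAN exist.

Kraft sum = 0.34375. Satisfied.


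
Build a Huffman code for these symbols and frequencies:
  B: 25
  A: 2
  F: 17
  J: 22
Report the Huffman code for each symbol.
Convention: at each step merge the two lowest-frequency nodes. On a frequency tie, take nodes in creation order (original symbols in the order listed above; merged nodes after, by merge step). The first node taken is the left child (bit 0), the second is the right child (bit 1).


Huffman tree construction:
Step 1: Merge A(2) + F(17) = 19
Step 2: Merge (A+F)(19) + J(22) = 41
Step 3: Merge B(25) + ((A+F)+J)(41) = 66
Read each symbol's code off the tree from the root (left child = 0, right child = 1).

Codes:
  B: 0 (length 1)
  A: 100 (length 3)
  F: 101 (length 3)
  J: 11 (length 2)
Average code length: 126/66 = 1.9091 bits/symbol


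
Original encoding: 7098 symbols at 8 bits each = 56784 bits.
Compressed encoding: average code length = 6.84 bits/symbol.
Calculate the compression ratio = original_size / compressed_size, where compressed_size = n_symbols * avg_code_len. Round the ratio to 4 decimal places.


original_size = n_symbols * orig_bits = 7098 * 8 = 56784 bits
compressed_size = n_symbols * avg_code_len = 7098 * 6.84 = 48550.32 bits
ratio = original_size / compressed_size = 56784 / 48550.32 = 1.1696

Compression ratio = 1.1696


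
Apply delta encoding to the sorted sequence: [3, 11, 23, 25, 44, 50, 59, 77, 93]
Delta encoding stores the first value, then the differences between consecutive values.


First value: 3
Deltas:
  11 - 3 = 8
  23 - 11 = 12
  25 - 23 = 2
  44 - 25 = 19
  50 - 44 = 6
  59 - 50 = 9
  77 - 59 = 18
  93 - 77 = 16


Delta encoded: [3, 8, 12, 2, 19, 6, 9, 18, 16]


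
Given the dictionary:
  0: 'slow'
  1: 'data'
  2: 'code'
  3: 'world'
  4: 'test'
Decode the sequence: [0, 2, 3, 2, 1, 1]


Look up each index in the dictionary:
  0 -> 'slow'
  2 -> 'code'
  3 -> 'world'
  2 -> 'code'
  1 -> 'data'
  1 -> 'data'

Decoded: "slow code world code data data"


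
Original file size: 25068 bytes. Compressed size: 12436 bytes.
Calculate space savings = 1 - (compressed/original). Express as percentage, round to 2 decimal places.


ratio = compressed/original = 12436/25068 = 0.496091
savings = 1 - ratio = 1 - 0.496091 = 0.503909
as a percentage: 0.503909 * 100 = 50.39%

Space savings = 1 - 12436/25068 = 50.39%


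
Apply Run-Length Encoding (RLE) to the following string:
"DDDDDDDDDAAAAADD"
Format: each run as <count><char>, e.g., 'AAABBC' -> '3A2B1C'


Scanning runs left to right:
  i=0: run of 'D' x 9 -> '9D'
  i=9: run of 'A' x 5 -> '5A'
  i=14: run of 'D' x 2 -> '2D'

RLE = 9D5A2D


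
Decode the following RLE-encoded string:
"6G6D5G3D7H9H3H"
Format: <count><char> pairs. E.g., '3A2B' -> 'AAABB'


Expanding each <count><char> pair:
  6G -> 'GGGGGG'
  6D -> 'DDDDDD'
  5G -> 'GGGGG'
  3D -> 'DDD'
  7H -> 'HHHHHHH'
  9H -> 'HHHHHHHHH'
  3H -> 'HHH'

Decoded = GGGGGGDDDDDDGGGGGDDDHHHHHHHHHHHHHHHHHHH


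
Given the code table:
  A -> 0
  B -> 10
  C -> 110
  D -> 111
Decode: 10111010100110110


Decoding:
10 -> B
111 -> D
0 -> A
10 -> B
10 -> B
0 -> A
110 -> C
110 -> C


Result: BDABBACC


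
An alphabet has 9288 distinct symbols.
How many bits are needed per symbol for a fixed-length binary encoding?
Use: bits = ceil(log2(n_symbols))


log2(9288) = 13.1812
Bracket: 2^13 = 8192 < 9288 <= 2^14 = 16384
So ceil(log2(9288)) = 14

bits = ceil(log2(9288)) = ceil(13.1812) = 14 bits


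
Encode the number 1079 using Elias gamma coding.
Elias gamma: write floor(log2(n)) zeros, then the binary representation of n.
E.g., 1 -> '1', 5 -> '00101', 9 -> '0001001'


num_bits = floor(log2(1079)) + 1 = 11
leading_zeros = num_bits - 1 = 10
binary(1079) = 10000110111

Elias gamma(1079) = '0000000000' + '10000110111' = 000000000010000110111 (21 bits)


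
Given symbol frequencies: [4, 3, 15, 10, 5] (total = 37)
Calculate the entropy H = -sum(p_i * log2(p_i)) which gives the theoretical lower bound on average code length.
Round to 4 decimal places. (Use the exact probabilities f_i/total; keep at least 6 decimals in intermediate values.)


Per-symbol terms -p_i * log2(p_i) with p_i = f_i/37:
  p = 4/37 = 0.108108: log2(p) = -3.209453, -p*log2(p) = 0.346968
  p = 3/37 = 0.081081: log2(p) = -3.624491, -p*log2(p) = 0.293878
  p = 15/37 = 0.405405: log2(p) = -1.302563, -p*log2(p) = 0.528066
  p = 10/37 = 0.270270: log2(p) = -1.887525, -p*log2(p) = 0.510142
  p = 5/37 = 0.135135: log2(p) = -2.887525, -p*log2(p) = 0.390206
H = 0.346968 + 0.293878 + 0.528066 + 0.510142 + 0.390206 = 2.069260

H = 2.0693 bits/symbol


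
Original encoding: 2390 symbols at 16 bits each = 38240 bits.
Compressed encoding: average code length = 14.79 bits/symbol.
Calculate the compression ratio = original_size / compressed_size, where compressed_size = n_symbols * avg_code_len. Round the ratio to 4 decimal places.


original_size = n_symbols * orig_bits = 2390 * 16 = 38240 bits
compressed_size = n_symbols * avg_code_len = 2390 * 14.79 = 35348.1 bits
ratio = original_size / compressed_size = 38240 / 35348.1 = 1.0818

Compression ratio = 1.0818


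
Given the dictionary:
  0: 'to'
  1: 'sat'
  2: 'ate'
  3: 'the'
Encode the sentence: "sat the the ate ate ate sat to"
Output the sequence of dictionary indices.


Look up each word in the dictionary:
  'sat' -> 1
  'the' -> 3
  'the' -> 3
  'ate' -> 2
  'ate' -> 2
  'ate' -> 2
  'sat' -> 1
  'to' -> 0

Encoded: [1, 3, 3, 2, 2, 2, 1, 0]


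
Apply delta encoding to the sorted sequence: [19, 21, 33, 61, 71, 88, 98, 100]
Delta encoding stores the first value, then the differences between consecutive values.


First value: 19
Deltas:
  21 - 19 = 2
  33 - 21 = 12
  61 - 33 = 28
  71 - 61 = 10
  88 - 71 = 17
  98 - 88 = 10
  100 - 98 = 2


Delta encoded: [19, 2, 12, 28, 10, 17, 10, 2]


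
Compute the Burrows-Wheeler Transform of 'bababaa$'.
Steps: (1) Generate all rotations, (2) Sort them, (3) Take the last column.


Rotations (sorted):
  0: $bababaa -> last char: a
  1: a$bababa -> last char: a
  2: aa$babab -> last char: b
  3: abaa$bab -> last char: b
  4: ababaa$b -> last char: b
  5: baa$baba -> last char: a
  6: babaa$ba -> last char: a
  7: bababaa$ -> last char: $


BWT = aabbbaa$


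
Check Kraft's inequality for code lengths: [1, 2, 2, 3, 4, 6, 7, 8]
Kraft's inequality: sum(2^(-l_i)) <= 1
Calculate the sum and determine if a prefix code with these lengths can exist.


Sum = 2^(-1) + 2^(-2) + 2^(-2) + 2^(-3) + 2^(-4) + 2^(-6) + 2^(-7) + 2^(-8)
    = 0.5 + 0.25 + 0.25 + 0.125 + 0.0625 + 0.015625 + 0.0078125 + 0.00390625
    = 311/256 = 1.21484375
Since 1.21484375 > 1, Kraft's inequality is NOT satisfied.
A prefix code with these lengths CANNOT exist.

Kraft sum = 1.21484375. Not satisfied.


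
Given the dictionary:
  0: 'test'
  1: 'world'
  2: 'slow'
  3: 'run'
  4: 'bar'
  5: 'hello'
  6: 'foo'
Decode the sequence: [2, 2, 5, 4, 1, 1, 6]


Look up each index in the dictionary:
  2 -> 'slow'
  2 -> 'slow'
  5 -> 'hello'
  4 -> 'bar'
  1 -> 'world'
  1 -> 'world'
  6 -> 'foo'

Decoded: "slow slow hello bar world world foo"


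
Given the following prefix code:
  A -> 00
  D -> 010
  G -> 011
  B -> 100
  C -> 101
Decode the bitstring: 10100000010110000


Decoding step by step:
Bits 101 -> C
Bits 00 -> A
Bits 00 -> A
Bits 00 -> A
Bits 101 -> C
Bits 100 -> B
Bits 00 -> A


Decoded message: CAAACBA


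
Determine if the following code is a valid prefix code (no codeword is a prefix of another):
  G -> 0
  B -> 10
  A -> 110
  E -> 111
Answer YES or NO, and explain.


Checking each pair (does one codeword prefix another?):
  G='0' vs B='10': no prefix
  G='0' vs A='110': no prefix
  G='0' vs E='111': no prefix
  B='10' vs G='0': no prefix
  B='10' vs A='110': no prefix
  B='10' vs E='111': no prefix
  A='110' vs G='0': no prefix
  A='110' vs B='10': no prefix
  A='110' vs E='111': no prefix
  E='111' vs G='0': no prefix
  E='111' vs B='10': no prefix
  E='111' vs A='110': no prefix
No violation found over all pairs.

YES -- this is a valid prefix code. No codeword is a prefix of any other codeword.


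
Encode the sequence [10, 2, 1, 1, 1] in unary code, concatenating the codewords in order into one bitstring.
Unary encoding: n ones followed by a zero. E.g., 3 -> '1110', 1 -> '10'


Encode each number as n ones followed by a terminating 0:
  10 -> 11111111110 (11 bits)
  2 -> 110 (3 bits)
  1 -> 10 (2 bits)
  1 -> 10 (2 bits)
  1 -> 10 (2 bits)
Total length = 11 + 3 + 2 + 2 + 2 = 20 bits.

Unary([10, 2, 1, 1, 1]) = 11111111110110101010 (20 bits)


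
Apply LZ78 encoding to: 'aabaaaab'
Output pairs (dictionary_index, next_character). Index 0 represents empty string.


LZ78 encoding steps:
Dictionary: {0: ''}
Step 1: w='' (idx 0), next='a' -> output (0, 'a'), add 'a' as idx 1
Step 2: w='a' (idx 1), next='b' -> output (1, 'b'), add 'ab' as idx 2
Step 3: w='a' (idx 1), next='a' -> output (1, 'a'), add 'aa' as idx 3
Step 4: w='aa' (idx 3), next='b' -> output (3, 'b'), add 'aab' as idx 4


Encoded: [(0, 'a'), (1, 'b'), (1, 'a'), (3, 'b')]


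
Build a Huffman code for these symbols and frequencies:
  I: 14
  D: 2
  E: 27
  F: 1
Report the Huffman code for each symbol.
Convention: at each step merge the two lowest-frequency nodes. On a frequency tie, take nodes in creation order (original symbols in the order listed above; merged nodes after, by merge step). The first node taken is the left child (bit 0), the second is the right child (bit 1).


Huffman tree construction:
Step 1: Merge F(1) + D(2) = 3
Step 2: Merge (F+D)(3) + I(14) = 17
Step 3: Merge ((F+D)+I)(17) + E(27) = 44
Read each symbol's code off the tree from the root (left child = 0, right child = 1).

Codes:
  I: 01 (length 2)
  D: 001 (length 3)
  E: 1 (length 1)
  F: 000 (length 3)
Average code length: 64/44 = 1.4545 bits/symbol


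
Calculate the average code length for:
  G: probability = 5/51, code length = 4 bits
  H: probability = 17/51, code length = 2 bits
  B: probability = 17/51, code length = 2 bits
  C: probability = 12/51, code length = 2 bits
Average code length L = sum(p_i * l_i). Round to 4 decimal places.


Weighted contributions p_i * l_i:
  G: (5/51) * 4 = 20/51
  H: (17/51) * 2 = 34/51
  B: (17/51) * 2 = 34/51
  C: (12/51) * 2 = 24/51
Sum = (20 + 34 + 34 + 24)/51 = 112/51

L = 112/51 = 2.1961 bits/symbol


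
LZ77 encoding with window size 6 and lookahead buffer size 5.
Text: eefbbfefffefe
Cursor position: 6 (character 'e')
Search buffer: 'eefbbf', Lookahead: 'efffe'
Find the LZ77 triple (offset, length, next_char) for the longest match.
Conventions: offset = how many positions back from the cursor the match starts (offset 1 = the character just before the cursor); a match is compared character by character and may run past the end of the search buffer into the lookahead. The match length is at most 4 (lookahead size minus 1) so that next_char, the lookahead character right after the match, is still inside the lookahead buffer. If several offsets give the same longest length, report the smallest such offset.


Try each offset into the search buffer:
  offset=1 (pos 5, char 'f'): match length 0
  offset=2 (pos 4, char 'b'): match length 0
  offset=3 (pos 3, char 'b'): match length 0
  offset=4 (pos 2, char 'f'): match length 0
  offset=5 (pos 1, char 'e'): match length 2
  offset=6 (pos 0, char 'e'): match length 1
Longest match has length 2 at offset 5.
next_char = character at position 6 + 2 = 8 -> 'f'

Best match: offset=5, length=2 (matching 'ef' starting at position 1)
LZ77 triple: (5, 2, 'f')


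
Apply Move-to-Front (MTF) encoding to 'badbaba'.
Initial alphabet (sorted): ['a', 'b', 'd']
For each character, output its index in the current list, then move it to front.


MTF encoding:
'b': index 1 in ['a', 'b', 'd'] -> ['b', 'a', 'd']
'a': index 1 in ['b', 'a', 'd'] -> ['a', 'b', 'd']
'd': index 2 in ['a', 'b', 'd'] -> ['d', 'a', 'b']
'b': index 2 in ['d', 'a', 'b'] -> ['b', 'd', 'a']
'a': index 2 in ['b', 'd', 'a'] -> ['a', 'b', 'd']
'b': index 1 in ['a', 'b', 'd'] -> ['b', 'a', 'd']
'a': index 1 in ['b', 'a', 'd'] -> ['a', 'b', 'd']


Output: [1, 1, 2, 2, 2, 1, 1]


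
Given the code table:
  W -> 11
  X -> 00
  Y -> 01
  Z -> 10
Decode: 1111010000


Decoding:
11 -> W
11 -> W
01 -> Y
00 -> X
00 -> X


Result: WWYXX


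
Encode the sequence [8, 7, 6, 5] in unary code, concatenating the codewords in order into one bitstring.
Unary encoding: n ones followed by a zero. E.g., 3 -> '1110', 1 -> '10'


Encode each number as n ones followed by a terminating 0:
  8 -> 111111110 (9 bits)
  7 -> 11111110 (8 bits)
  6 -> 1111110 (7 bits)
  5 -> 111110 (6 bits)
Total length = 9 + 8 + 7 + 6 = 30 bits.

Unary([8, 7, 6, 5]) = 111111110111111101111110111110 (30 bits)


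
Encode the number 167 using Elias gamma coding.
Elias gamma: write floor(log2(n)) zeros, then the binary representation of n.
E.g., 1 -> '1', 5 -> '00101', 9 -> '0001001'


num_bits = floor(log2(167)) + 1 = 8
leading_zeros = num_bits - 1 = 7
binary(167) = 10100111

Elias gamma(167) = '0000000' + '10100111' = 000000010100111 (15 bits)


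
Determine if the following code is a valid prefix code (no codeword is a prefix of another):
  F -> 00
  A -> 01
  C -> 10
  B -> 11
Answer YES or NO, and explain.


Checking each pair (does one codeword prefix another?):
  F='00' vs A='01': no prefix
  F='00' vs C='10': no prefix
  F='00' vs B='11': no prefix
  A='01' vs F='00': no prefix
  A='01' vs C='10': no prefix
  A='01' vs B='11': no prefix
  C='10' vs F='00': no prefix
  C='10' vs A='01': no prefix
  C='10' vs B='11': no prefix
  B='11' vs F='00': no prefix
  B='11' vs A='01': no prefix
  B='11' vs C='10': no prefix
No violation found over all pairs.

YES -- this is a valid prefix code. No codeword is a prefix of any other codeword.


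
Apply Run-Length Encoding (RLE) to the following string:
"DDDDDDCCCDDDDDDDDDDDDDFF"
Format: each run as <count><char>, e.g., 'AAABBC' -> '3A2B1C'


Scanning runs left to right:
  i=0: run of 'D' x 6 -> '6D'
  i=6: run of 'C' x 3 -> '3C'
  i=9: run of 'D' x 13 -> '13D'
  i=22: run of 'F' x 2 -> '2F'

RLE = 6D3C13D2F


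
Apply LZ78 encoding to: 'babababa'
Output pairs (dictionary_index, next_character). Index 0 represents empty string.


LZ78 encoding steps:
Dictionary: {0: ''}
Step 1: w='' (idx 0), next='b' -> output (0, 'b'), add 'b' as idx 1
Step 2: w='' (idx 0), next='a' -> output (0, 'a'), add 'a' as idx 2
Step 3: w='b' (idx 1), next='a' -> output (1, 'a'), add 'ba' as idx 3
Step 4: w='ba' (idx 3), next='b' -> output (3, 'b'), add 'bab' as idx 4
Step 5: w='a' (idx 2), end of input -> output (2, '')


Encoded: [(0, 'b'), (0, 'a'), (1, 'a'), (3, 'b'), (2, '')]
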